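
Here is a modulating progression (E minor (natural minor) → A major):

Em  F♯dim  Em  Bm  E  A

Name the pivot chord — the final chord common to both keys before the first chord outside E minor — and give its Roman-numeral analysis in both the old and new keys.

Bm — v in E minor, ii in A major

Chords diatonic to E minor: Em, F♯dim, G, Am, Bm, C, D.
Reading the progression, the first chord not in that set is E, so the modulation leaves E minor there.
The chord immediately before E is Bm, which is diatonic to both keys: v in E minor and ii in A major.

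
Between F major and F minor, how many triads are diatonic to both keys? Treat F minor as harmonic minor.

2

Diatonic triads of F major: F (I), Gm (ii), Am (iii), B♭ (IV), C (V), Dm (vi), Edim (vii°).
Diatonic triads of F minor (harmonic minor): Fm (i), Gdim (ii°), A♭aug (III+), B♭m (iv), C (V), D♭ (VI), Edim (vii°).
Matching root and quality in both lists: C, Edim.
That gives 2 common triads.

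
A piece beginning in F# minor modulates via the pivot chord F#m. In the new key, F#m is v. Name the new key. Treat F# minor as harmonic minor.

B minor

The numeral v denotes a minor triad on scale degree 5. With F# on degree 5, the tonic of the new key is B.
Degree 5 carries a minor triad in natural-minor keys, so the destination is B minor.
Check: the diatonic triads of B minor (natural minor) are Bm (i), C#dim (ii°), D (III), Em (iv), F#m (v), G (VI), A (VII) — F#m is indeed v.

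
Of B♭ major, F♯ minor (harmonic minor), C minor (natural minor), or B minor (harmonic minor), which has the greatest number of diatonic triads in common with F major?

Triads of F major: F major (I), G minor (ii), A minor (iii), B♭ major (IV), C major (V), D minor (vi), E diminished (vii°).
B♭ major shares 4: F, Gm, B♭, Dm.
F♯ minor (harmonic minor) shares 0: none.
C minor (natural minor) shares 2: Gm, B♭.
B minor (harmonic minor) shares 0: none.
The most common triads (4) are shared with B♭ major.

B♭ major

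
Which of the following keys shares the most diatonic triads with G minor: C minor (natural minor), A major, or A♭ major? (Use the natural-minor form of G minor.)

Triads of G minor (natural minor): Gm (i), Adim (ii°), B♭ (III), Cm (iv), Dm (v), E♭ (VI), F (VII).
C minor (natural minor) shares 4: Gm, B♭, Cm, E♭.
A major shares 0: none.
A♭ major shares 2: Cm, E♭.
The most common triads (4) are shared with C minor.

C minor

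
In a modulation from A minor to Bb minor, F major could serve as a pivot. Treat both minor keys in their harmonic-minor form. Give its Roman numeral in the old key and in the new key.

The scale of A minor (harmonic minor) is A B C D E F G#; F is degree 6, and the triad built there (F-A-C) is major, so it is VI.
The scale of Bb minor (harmonic minor) is Bb C Db Eb F Gb A; F is degree 5, and the triad built there (F-A-C) is major, so it is V.

VI in A minor; V in Bb minor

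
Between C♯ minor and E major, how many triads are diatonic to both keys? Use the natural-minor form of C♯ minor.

Diatonic triads of C♯ minor (natural minor): C♯ minor (i), D♯ diminished (ii°), E major (III), F♯ minor (iv), G♯ minor (v), A major (VI), B major (VII).
Diatonic triads of E major: E major (I), F♯ minor (ii), G♯ minor (iii), A major (IV), B major (V), C♯ minor (vi), D♯ diminished (vii°).
Matching root and quality in both lists: C♯ minor, D♯ diminished, E major, F♯ minor, G♯ minor, A major, B major.
That gives 7 common triads.

7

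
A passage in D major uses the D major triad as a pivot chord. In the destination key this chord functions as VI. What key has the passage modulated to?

The numeral VI denotes a major triad on scale degree 6. With D on degree 6, the tonic of the new key is F#.
Degree 6 carries a major triad in minor keys, so the destination is F# minor.
Check: the diatonic triads of F# minor (natural minor) are F#m (i), G#dim (ii°), A (III), Bm (iv), C#m (v), D (VI), E (VII) — D major is indeed VI.

F# minor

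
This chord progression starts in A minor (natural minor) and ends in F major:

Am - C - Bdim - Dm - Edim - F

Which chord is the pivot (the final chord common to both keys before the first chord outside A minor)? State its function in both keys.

Dm — iv in A minor, vi in F major

Chords diatonic to A minor: Am, Bdim, C, Dm, Em, F, G.
Reading the progression, the first chord not in that set is Edim, so the modulation leaves A minor there.
The chord immediately before Edim is Dm, which is diatonic to both keys: iv in A minor and vi in F major.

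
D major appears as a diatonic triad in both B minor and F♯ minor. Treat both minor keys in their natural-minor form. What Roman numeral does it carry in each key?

The scale of B minor (natural minor) is B C♯ D E F♯ G A; D is degree 3, and the triad built there (D-F♯-A) is major, so it is III.
The scale of F♯ minor (natural minor) is F♯ G♯ A B C♯ D E; D is degree 6, and the triad built there (D-F♯-A) is major, so it is VI.

III in B minor; VI in F♯ minor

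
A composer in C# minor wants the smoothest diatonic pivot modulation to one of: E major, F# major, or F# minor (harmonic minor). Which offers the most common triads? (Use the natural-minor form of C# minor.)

E major

Triads of C# minor (natural minor): C# minor (i), D# diminished (ii°), E major (III), F# minor (iv), G# minor (v), A major (VI), B major (VII).
E major shares 7: C#m, D#dim, E, F#m, G#m, A, B.
F# major shares 2: G#m, B.
F# minor (harmonic minor) shares 1: F#m.
The most common triads (7) are shared with E major.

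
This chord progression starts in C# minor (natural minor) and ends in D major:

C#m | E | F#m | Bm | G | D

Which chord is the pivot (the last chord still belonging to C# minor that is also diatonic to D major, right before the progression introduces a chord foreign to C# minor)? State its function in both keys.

F#m — iv in C# minor, iii in D major

Chords diatonic to C# minor: C#m, D#dim, E, F#m, G#m, A, B.
Reading the progression, the first chord not in that set is Bm, so the modulation leaves C# minor there.
The chord immediately before Bm is F#m, which is diatonic to both keys: iv in C# minor and iii in D major.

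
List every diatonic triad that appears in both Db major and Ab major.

Db, Fm, Ab, Bbm

Triads in Db major: Db (I), Ebm (ii), Fm (iii), Gb (IV), Ab (V), Bbm (vi), Cdim (vii°).
Triads in Ab major: Ab (I), Bbm (ii), Cm (iii), Db (IV), Eb (V), Fm (vi), Gdim (vii°).
Shared triads with their functions: Db (I in Db major, IV in Ab major); Fm (iii in Db major, vi in Ab major); Ab (V in Db major, I in Ab major); Bbm (vi in Db major, ii in Ab major).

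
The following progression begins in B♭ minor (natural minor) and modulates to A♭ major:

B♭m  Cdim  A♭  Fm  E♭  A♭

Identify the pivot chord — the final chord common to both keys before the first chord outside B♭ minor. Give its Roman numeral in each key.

Fm — v in B♭ minor, vi in A♭ major

Chords diatonic to B♭ minor: B♭m, Cdim, D♭, E♭m, Fm, G♭, A♭.
Reading the progression, the first chord not in that set is E♭, so the modulation leaves B♭ minor there.
The chord immediately before E♭ is Fm, which is diatonic to both keys: v in B♭ minor and vi in A♭ major.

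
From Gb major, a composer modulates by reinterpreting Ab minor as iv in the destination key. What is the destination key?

The numeral iv denotes a minor triad on scale degree 4. With Ab on degree 4, the tonic of the new key is Eb.
Degree 4 carries a minor triad in minor keys, so the destination is Eb minor.
Check: the diatonic triads of Eb minor (natural minor) are Ebm (i), Fdim (ii°), Gb (III), Abm (iv), Bbm (v), Cb (VI), Db (VII) — Ab minor is indeed iv.

Eb minor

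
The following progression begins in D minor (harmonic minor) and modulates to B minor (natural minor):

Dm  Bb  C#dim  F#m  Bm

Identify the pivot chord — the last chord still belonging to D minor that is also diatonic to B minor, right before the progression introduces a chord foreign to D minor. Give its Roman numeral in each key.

Chords diatonic to D minor: Dm, Edim, Faug, Gm, A, Bb, C#dim.
Reading the progression, the first chord not in that set is F#m, so the modulation leaves D minor there.
The chord immediately before F#m is C#dim, which is diatonic to both keys: vii° in D minor and ii° in B minor.

C#dim — vii° in D minor, ii° in B minor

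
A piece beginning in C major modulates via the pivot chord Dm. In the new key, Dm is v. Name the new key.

G minor

The numeral v denotes a minor triad on scale degree 5. With D on degree 5, the tonic of the new key is G.
Degree 5 carries a minor triad in natural-minor keys, so the destination is G minor.
Check: the diatonic triads of G minor (natural minor) are Gm (i), Adim (ii°), Bb (III), Cm (iv), Dm (v), Eb (VI), F (VII) — Dm is indeed v.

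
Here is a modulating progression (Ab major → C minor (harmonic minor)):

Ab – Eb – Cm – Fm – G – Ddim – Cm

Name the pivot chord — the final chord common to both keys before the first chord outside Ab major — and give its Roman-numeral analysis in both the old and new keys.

Chords diatonic to Ab major: Ab, Bbm, Cm, Db, Eb, Fm, Gdim.
Reading the progression, the first chord not in that set is G, so the modulation leaves Ab major there.
The chord immediately before G is Fm, which is diatonic to both keys: vi in Ab major and iv in C minor.

Fm — vi in Ab major, iv in C minor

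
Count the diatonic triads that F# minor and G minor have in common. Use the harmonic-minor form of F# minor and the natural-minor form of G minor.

0

Diatonic triads of F# minor (harmonic minor): F#m (i), G#dim (ii°), Aaug (III+), Bm (iv), C# (V), D (VI), E#dim (vii°).
Diatonic triads of G minor (natural minor): Gm (i), Adim (ii°), Bb (III), Cm (iv), Dm (v), Eb (VI), F (VII).
No triad has the same root and quality in both keys.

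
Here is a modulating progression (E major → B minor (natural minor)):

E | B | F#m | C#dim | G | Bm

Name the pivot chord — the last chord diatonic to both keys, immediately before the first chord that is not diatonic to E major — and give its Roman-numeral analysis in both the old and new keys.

F#m — ii in E major, v in B minor

Chords diatonic to E major: E, F#m, G#m, A, B, C#m, D#dim.
Reading the progression, the first chord not in that set is C#dim, so the modulation leaves E major there.
The chord immediately before C#dim is F#m, which is diatonic to both keys: ii in E major and v in B minor.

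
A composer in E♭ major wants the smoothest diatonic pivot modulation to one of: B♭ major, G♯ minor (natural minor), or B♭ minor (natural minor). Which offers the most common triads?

Triads of E♭ major: E♭ (I), Fm (ii), Gm (iii), A♭ (IV), B♭ (V), Cm (vi), Ddim (vii°).
B♭ major shares 4: E♭, Gm, B♭, Cm.
G♯ minor (natural minor) shares 0: none.
B♭ minor (natural minor) shares 2: Fm, A♭.
The most common triads (4) are shared with B♭ major.

B♭ major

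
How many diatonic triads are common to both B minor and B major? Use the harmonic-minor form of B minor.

Diatonic triads of B minor (harmonic minor): Bm (i), C#dim (ii°), Daug (III+), Em (iv), F# (V), G (VI), A#dim (vii°).
Diatonic triads of B major: B (I), C#m (ii), D#m (iii), E (IV), F# (V), G#m (vi), A#dim (vii°).
Matching root and quality in both lists: F#, A#dim.
That gives 2 common triads.

2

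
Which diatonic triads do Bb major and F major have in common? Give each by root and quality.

Bb, Dm, F, Gm

Triads in Bb major: Bb (I), Cm (ii), Dm (iii), Eb (IV), F (V), Gm (vi), Adim (vii°).
Triads in F major: F (I), Gm (ii), Am (iii), Bb (IV), C (V), Dm (vi), Edim (vii°).
Shared triads with their functions: Bb (I in Bb major, IV in F major); Dm (iii in Bb major, vi in F major); F (V in Bb major, I in F major); Gm (vi in Bb major, ii in F major).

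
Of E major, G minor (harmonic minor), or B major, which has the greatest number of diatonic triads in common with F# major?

Triads of F# major: F# (I), G#m (ii), A#m (iii), B (IV), C# (V), D#m (vi), E#dim (vii°).
E major shares 2: G#m, B.
G minor (harmonic minor) shares 0: none.
B major shares 4: F#, G#m, B, D#m.
The most common triads (4) are shared with B major.

B major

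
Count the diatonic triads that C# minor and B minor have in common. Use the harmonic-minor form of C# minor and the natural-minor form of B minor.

2

Diatonic triads of C# minor (harmonic minor): C#m (i), D#dim (ii°), Eaug (III+), F#m (iv), G# (V), A (VI), B#dim (vii°).
Diatonic triads of B minor (natural minor): Bm (i), C#dim (ii°), D (III), Em (iv), F#m (v), G (VI), A (VII).
Matching root and quality in both lists: F#m, A.
That gives 2 common triads.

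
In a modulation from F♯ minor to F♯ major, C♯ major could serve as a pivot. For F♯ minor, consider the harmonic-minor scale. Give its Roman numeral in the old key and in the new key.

The scale of F♯ minor (harmonic minor) is F♯ G♯ A B C♯ D E♯; C♯ is degree 5, and the triad built there (C♯-E♯-G♯) is major, so it is V.
The scale of F♯ major is F♯ G♯ A♯ B C♯ D♯ E♯; C♯ is degree 5, and the triad built there (C♯-E♯-G♯) is major, so it is V.

V in F♯ minor; V in F♯ major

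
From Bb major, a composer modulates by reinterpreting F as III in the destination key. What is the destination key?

The numeral III denotes a major triad on scale degree 3. With F on degree 3, the tonic of the new key is D.
Degree 3 carries a major triad in natural-minor keys, so the destination is D minor.
Check: the diatonic triads of D minor (natural minor) are Dm (i), Edim (ii°), F (III), Gm (iv), Am (v), Bb (VI), C (VII) — F is indeed III.

D minor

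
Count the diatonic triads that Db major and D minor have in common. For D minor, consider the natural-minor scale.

0

Diatonic triads of Db major: Db major (I), Eb minor (ii), F minor (iii), Gb major (IV), Ab major (V), Bb minor (vi), C diminished (vii°).
Diatonic triads of D minor (natural minor): D minor (i), E diminished (ii°), F major (III), G minor (iv), A minor (v), Bb major (VI), C major (VII).
No triad has the same root and quality in both keys.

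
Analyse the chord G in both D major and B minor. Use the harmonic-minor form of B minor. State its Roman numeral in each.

IV in D major; VI in B minor

The scale of D major is D E F# G A B C#; G is degree 4, and the triad built there (G-B-D) is major, so it is IV.
The scale of B minor (harmonic minor) is B C# D E F# G A#; G is degree 6, and the triad built there (G-B-D) is major, so it is VI.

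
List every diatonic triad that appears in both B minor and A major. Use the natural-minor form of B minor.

Triads in B minor (natural minor): Bm (i), C♯dim (ii°), D (III), Em (iv), F♯m (v), G (VI), A (VII).
Triads in A major: A (I), Bm (ii), C♯m (iii), D (IV), E (V), F♯m (vi), G♯dim (vii°).
Shared triads with their functions: Bm (i in B minor, ii in A major); D (III in B minor, IV in A major); F♯m (v in B minor, vi in A major); A (VII in B minor, I in A major).

Bm, D, F♯m, A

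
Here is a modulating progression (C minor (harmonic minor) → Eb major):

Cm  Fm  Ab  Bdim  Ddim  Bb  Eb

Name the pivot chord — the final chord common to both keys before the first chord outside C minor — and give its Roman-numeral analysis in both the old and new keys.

Chords diatonic to C minor: Cm, Ddim, Ebaug, Fm, G, Ab, Bdim.
Reading the progression, the first chord not in that set is Bb, so the modulation leaves C minor there.
The chord immediately before Bb is Ddim, which is diatonic to both keys: ii° in C minor and vii° in Eb major.

Ddim — ii° in C minor, vii° in Eb major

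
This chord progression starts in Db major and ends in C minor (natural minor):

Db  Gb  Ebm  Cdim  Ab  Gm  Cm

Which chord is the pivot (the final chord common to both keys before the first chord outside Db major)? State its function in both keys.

Chords diatonic to Db major: Db, Ebm, Fm, Gb, Ab, Bbm, Cdim.
Reading the progression, the first chord not in that set is Gm, so the modulation leaves Db major there.
The chord immediately before Gm is Ab, which is diatonic to both keys: V in Db major and VI in C minor.

Ab — V in Db major, VI in C minor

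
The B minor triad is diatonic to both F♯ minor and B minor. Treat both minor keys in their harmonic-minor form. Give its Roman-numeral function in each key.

The scale of F♯ minor (harmonic minor) is F♯ G♯ A B C♯ D E♯; B is degree 4, and the triad built there (B-D-F♯) is minor, so it is iv.
The scale of B minor (harmonic minor) is B C♯ D E F♯ G A♯; B is degree 1, and the triad built there (B-D-F♯) is minor, so it is i.

iv in F♯ minor; i in B minor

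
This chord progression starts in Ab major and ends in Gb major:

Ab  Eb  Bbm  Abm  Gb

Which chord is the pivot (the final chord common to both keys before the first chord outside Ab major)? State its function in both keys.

Chords diatonic to Ab major: Ab, Bbm, Cm, Db, Eb, Fm, Gdim.
Reading the progression, the first chord not in that set is Abm, so the modulation leaves Ab major there.
The chord immediately before Abm is Bbm, which is diatonic to both keys: ii in Ab major and iii in Gb major.

Bbm — ii in Ab major, iii in Gb major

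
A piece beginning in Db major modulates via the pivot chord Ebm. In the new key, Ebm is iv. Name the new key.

The numeral iv denotes a minor triad on scale degree 4. With Eb on degree 4, the tonic of the new key is Bb.
Degree 4 carries a minor triad in minor keys, so the destination is Bb minor.
Check: the diatonic triads of Bb minor (natural minor) are Bbm (i), Cdim (ii°), Db (III), Ebm (iv), Fm (v), Gb (VI), Ab (VII) — Ebm is indeed iv.

Bb minor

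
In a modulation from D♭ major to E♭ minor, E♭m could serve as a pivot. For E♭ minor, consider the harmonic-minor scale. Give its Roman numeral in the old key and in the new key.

ii in D♭ major; i in E♭ minor

The scale of D♭ major is D♭ E♭ F G♭ A♭ B♭ C; E♭ is degree 2, and the triad built there (E♭-G♭-B♭) is minor, so it is ii.
The scale of E♭ minor (harmonic minor) is E♭ F G♭ A♭ B♭ C♭ D; E♭ is degree 1, and the triad built there (E♭-G♭-B♭) is minor, so it is i.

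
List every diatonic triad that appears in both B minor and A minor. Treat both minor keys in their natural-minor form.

Triads in B minor (natural minor): B minor (i), C# diminished (ii°), D major (III), E minor (iv), F# minor (v), G major (VI), A major (VII).
Triads in A minor (natural minor): A minor (i), B diminished (ii°), C major (III), D minor (iv), E minor (v), F major (VI), G major (VII).
Shared triads with their functions: E minor (iv in B minor, v in A minor); G major (VI in B minor, VII in A minor).

Em, G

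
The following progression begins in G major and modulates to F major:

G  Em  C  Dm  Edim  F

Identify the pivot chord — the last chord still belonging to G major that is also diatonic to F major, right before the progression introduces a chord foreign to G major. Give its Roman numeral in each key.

Chords diatonic to G major: G, Am, Bm, C, D, Em, F#dim.
Reading the progression, the first chord not in that set is Dm, so the modulation leaves G major there.
The chord immediately before Dm is C, which is diatonic to both keys: IV in G major and V in F major.

C — IV in G major, V in F major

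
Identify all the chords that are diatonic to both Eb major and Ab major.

Eb, Fm, Ab, Cm

Triads in Eb major: Eb (I), Fm (ii), Gm (iii), Ab (IV), Bb (V), Cm (vi), Ddim (vii°).
Triads in Ab major: Ab (I), Bbm (ii), Cm (iii), Db (IV), Eb (V), Fm (vi), Gdim (vii°).
Shared triads with their functions: Eb (I in Eb major, V in Ab major); Fm (ii in Eb major, vi in Ab major); Ab (IV in Eb major, I in Ab major); Cm (vi in Eb major, iii in Ab major).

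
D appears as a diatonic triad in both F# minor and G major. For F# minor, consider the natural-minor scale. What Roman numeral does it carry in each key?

The scale of F# minor (natural minor) is F# G# A B C# D E; D is degree 6, and the triad built there (D-F#-A) is major, so it is VI.
The scale of G major is G A B C D E F#; D is degree 5, and the triad built there (D-F#-A) is major, so it is V.

VI in F# minor; V in G major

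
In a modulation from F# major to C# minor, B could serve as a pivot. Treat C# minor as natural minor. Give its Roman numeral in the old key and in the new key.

IV in F# major; VII in C# minor

The scale of F# major is F# G# A# B C# D# E#; B is degree 4, and the triad built there (B-D#-F#) is major, so it is IV.
The scale of C# minor (natural minor) is C# D# E F# G# A B; B is degree 7, and the triad built there (B-D#-F#) is major, so it is VII.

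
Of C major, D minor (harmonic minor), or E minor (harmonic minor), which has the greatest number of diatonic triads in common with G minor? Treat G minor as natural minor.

D minor

Triads of G minor (natural minor): G minor (i), A diminished (ii°), Bb major (III), C minor (iv), D minor (v), Eb major (VI), F major (VII).
C major shares 2: Dm, F.
D minor (harmonic minor) shares 3: Gm, Bb, Dm.
E minor (harmonic minor) shares 0: none.
The most common triads (3) are shared with D minor.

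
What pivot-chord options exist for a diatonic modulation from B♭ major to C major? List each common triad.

Triads in B♭ major: B♭ (I), Cm (ii), Dm (iii), E♭ (IV), F (V), Gm (vi), Adim (vii°).
Triads in C major: C (I), Dm (ii), Em (iii), F (IV), G (V), Am (vi), Bdim (vii°).
Shared triads with their functions: Dm (iii in B♭ major, ii in C major); F (V in B♭ major, IV in C major).

Dm, F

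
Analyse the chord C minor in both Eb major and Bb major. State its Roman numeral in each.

vi in Eb major; ii in Bb major

The scale of Eb major is Eb F G Ab Bb C D; C is degree 6, and the triad built there (C-Eb-G) is minor, so it is vi.
The scale of Bb major is Bb C D Eb F G A; C is degree 2, and the triad built there (C-Eb-G) is minor, so it is ii.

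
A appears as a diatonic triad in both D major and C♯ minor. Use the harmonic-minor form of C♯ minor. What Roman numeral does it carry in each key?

V in D major; VI in C♯ minor

The scale of D major is D E F♯ G A B C♯; A is degree 5, and the triad built there (A-C♯-E) is major, so it is V.
The scale of C♯ minor (harmonic minor) is C♯ D♯ E F♯ G♯ A B♯; A is degree 6, and the triad built there (A-C♯-E) is major, so it is VI.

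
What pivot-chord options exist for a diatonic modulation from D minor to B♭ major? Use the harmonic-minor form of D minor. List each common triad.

Triads in D minor (harmonic minor): Dm (i), Edim (ii°), Faug (III+), Gm (iv), A (V), B♭ (VI), C♯dim (vii°).
Triads in B♭ major: B♭ (I), Cm (ii), Dm (iii), E♭ (IV), F (V), Gm (vi), Adim (vii°).
Shared triads with their functions: Dm (i in D minor, iii in B♭ major); Gm (iv in D minor, vi in B♭ major); B♭ (VI in D minor, I in B♭ major).

Dm, Gm, B♭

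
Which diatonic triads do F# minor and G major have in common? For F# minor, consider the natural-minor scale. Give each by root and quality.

Bm, D

Triads in F# minor (natural minor): F#m (i), G#dim (ii°), A (III), Bm (iv), C#m (v), D (VI), E (VII).
Triads in G major: G (I), Am (ii), Bm (iii), C (IV), D (V), Em (vi), F#dim (vii°).
Shared triads with their functions: Bm (iv in F# minor, iii in G major); D (VI in F# minor, V in G major).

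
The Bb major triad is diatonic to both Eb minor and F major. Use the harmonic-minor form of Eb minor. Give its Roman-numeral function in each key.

V in Eb minor; IV in F major

The scale of Eb minor (harmonic minor) is Eb F Gb Ab Bb Cb D; Bb is degree 5, and the triad built there (Bb-D-F) is major, so it is V.
The scale of F major is F G A Bb C D E; Bb is degree 4, and the triad built there (Bb-D-F) is major, so it is IV.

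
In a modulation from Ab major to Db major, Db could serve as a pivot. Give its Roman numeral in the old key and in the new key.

The scale of Ab major is Ab Bb C Db Eb F G; Db is degree 4, and the triad built there (Db-F-Ab) is major, so it is IV.
The scale of Db major is Db Eb F Gb Ab Bb C; Db is degree 1, and the triad built there (Db-F-Ab) is major, so it is I.

IV in Ab major; I in Db major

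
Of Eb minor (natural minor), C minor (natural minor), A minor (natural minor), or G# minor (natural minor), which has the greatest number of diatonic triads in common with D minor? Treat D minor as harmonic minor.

C minor

Triads of D minor (harmonic minor): D minor (i), E diminished (ii°), F augmented (III+), G minor (iv), A major (V), Bb major (VI), C# diminished (vii°).
Eb minor (natural minor) shares 0: none.
C minor (natural minor) shares 2: Gm, Bb.
A minor (natural minor) shares 1: Dm.
G# minor (natural minor) shares 0: none.
The most common triads (2) are shared with C minor.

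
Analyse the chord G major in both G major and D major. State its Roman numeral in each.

The scale of G major is G A B C D E F♯; G is degree 1, and the triad built there (G-B-D) is major, so it is I.
The scale of D major is D E F♯ G A B C♯; G is degree 4, and the triad built there (G-B-D) is major, so it is IV.

I in G major; IV in D major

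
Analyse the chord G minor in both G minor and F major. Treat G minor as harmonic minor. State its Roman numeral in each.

i in G minor; ii in F major

The scale of G minor (harmonic minor) is G A B♭ C D E♭ F♯; G is degree 1, and the triad built there (G-B♭-D) is minor, so it is i.
The scale of F major is F G A B♭ C D E; G is degree 2, and the triad built there (G-B♭-D) is minor, so it is ii.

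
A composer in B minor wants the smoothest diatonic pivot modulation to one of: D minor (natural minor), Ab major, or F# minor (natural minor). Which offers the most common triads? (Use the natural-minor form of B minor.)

Triads of B minor (natural minor): Bm (i), C#dim (ii°), D (III), Em (iv), F#m (v), G (VI), A (VII).
D minor (natural minor) shares 0: none.
Ab major shares 0: none.
F# minor (natural minor) shares 4: Bm, D, F#m, A.
The most common triads (4) are shared with F# minor.

F# minor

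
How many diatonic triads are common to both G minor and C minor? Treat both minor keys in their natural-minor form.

4

Diatonic triads of G minor (natural minor): Gm (i), Adim (ii°), B♭ (III), Cm (iv), Dm (v), E♭ (VI), F (VII).
Diatonic triads of C minor (natural minor): Cm (i), Ddim (ii°), E♭ (III), Fm (iv), Gm (v), A♭ (VI), B♭ (VII).
Matching root and quality in both lists: Gm, B♭, Cm, E♭.
That gives 4 common triads.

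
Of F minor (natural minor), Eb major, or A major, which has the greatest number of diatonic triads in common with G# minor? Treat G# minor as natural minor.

A major

Triads of G# minor (natural minor): G# minor (i), A# diminished (ii°), B major (III), C# minor (iv), D# minor (v), E major (VI), F# major (VII).
F minor (natural minor) shares 0: none.
Eb major shares 0: none.
A major shares 2: C#m, E.
The most common triads (2) are shared with A major.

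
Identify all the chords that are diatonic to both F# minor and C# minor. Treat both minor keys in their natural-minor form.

F#m, A, C#m, E

Triads in F# minor (natural minor): F#m (i), G#dim (ii°), A (III), Bm (iv), C#m (v), D (VI), E (VII).
Triads in C# minor (natural minor): C#m (i), D#dim (ii°), E (III), F#m (iv), G#m (v), A (VI), B (VII).
Shared triads with their functions: F#m (i in F# minor, iv in C# minor); A (III in F# minor, VI in C# minor); C#m (v in F# minor, i in C# minor); E (VII in F# minor, III in C# minor).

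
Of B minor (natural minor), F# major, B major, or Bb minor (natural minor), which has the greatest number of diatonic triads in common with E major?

Triads of E major: E (I), F#m (ii), G#m (iii), A (IV), B (V), C#m (vi), D#dim (vii°).
B minor (natural minor) shares 2: F#m, A.
F# major shares 2: G#m, B.
B major shares 4: E, G#m, B, C#m.
Bb minor (natural minor) shares 0: none.
The most common triads (4) are shared with B major.

B major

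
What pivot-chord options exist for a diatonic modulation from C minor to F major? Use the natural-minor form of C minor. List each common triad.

Gm, Bb

Triads in C minor (natural minor): Cm (i), Ddim (ii°), Eb (III), Fm (iv), Gm (v), Ab (VI), Bb (VII).
Triads in F major: F (I), Gm (ii), Am (iii), Bb (IV), C (V), Dm (vi), Edim (vii°).
Shared triads with their functions: Gm (v in C minor, ii in F major); Bb (VII in C minor, IV in F major).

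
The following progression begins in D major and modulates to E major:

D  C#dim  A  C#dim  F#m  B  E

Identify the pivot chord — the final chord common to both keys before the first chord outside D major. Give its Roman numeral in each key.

F#m — iii in D major, ii in E major

Chords diatonic to D major: D, Em, F#m, G, A, Bm, C#dim.
Reading the progression, the first chord not in that set is B, so the modulation leaves D major there.
The chord immediately before B is F#m, which is diatonic to both keys: iii in D major and ii in E major.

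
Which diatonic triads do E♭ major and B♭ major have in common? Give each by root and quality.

Triads in E♭ major: E♭ major (I), F minor (ii), G minor (iii), A♭ major (IV), B♭ major (V), C minor (vi), D diminished (vii°).
Triads in B♭ major: B♭ major (I), C minor (ii), D minor (iii), E♭ major (IV), F major (V), G minor (vi), A diminished (vii°).
Shared triads with their functions: E♭ major (I in E♭ major, IV in B♭ major); G minor (iii in E♭ major, vi in B♭ major); B♭ major (V in E♭ major, I in B♭ major); C minor (vi in E♭ major, ii in B♭ major).

E♭, Gm, B♭, Cm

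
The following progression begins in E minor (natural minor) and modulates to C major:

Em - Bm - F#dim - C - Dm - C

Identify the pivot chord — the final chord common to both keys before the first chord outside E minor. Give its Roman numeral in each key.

C — VI in E minor, I in C major

Chords diatonic to E minor: Em, F#dim, G, Am, Bm, C, D.
Reading the progression, the first chord not in that set is Dm, so the modulation leaves E minor there.
The chord immediately before Dm is C, which is diatonic to both keys: VI in E minor and I in C major.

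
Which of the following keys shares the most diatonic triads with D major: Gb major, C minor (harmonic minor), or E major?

E major

Triads of D major: D (I), Em (ii), F#m (iii), G (IV), A (V), Bm (vi), C#dim (vii°).
Gb major shares 0: none.
C minor (harmonic minor) shares 1: G.
E major shares 2: F#m, A.
The most common triads (2) are shared with E major.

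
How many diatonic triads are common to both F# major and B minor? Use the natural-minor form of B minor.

Diatonic triads of F# major: F# major (I), G# minor (ii), A# minor (iii), B major (IV), C# major (V), D# minor (vi), E# diminished (vii°).
Diatonic triads of B minor (natural minor): B minor (i), C# diminished (ii°), D major (III), E minor (iv), F# minor (v), G major (VI), A major (VII).
No triad has the same root and quality in both keys.

0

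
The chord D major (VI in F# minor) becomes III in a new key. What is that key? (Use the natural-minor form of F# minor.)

B minor

The numeral III denotes a major triad on scale degree 3. With D on degree 3, the tonic of the new key is B.
Degree 3 carries a major triad in natural-minor keys, so the destination is B minor.
Check: the diatonic triads of B minor (natural minor) are Bm (i), C#dim (ii°), D (III), Em (iv), F#m (v), G (VI), A (VII) — D major is indeed III.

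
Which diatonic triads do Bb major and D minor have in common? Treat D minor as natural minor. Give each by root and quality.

Triads in Bb major: Bb major (I), C minor (ii), D minor (iii), Eb major (IV), F major (V), G minor (vi), A diminished (vii°).
Triads in D minor (natural minor): D minor (i), E diminished (ii°), F major (III), G minor (iv), A minor (v), Bb major (VI), C major (VII).
Shared triads with their functions: Bb major (I in Bb major, VI in D minor); D minor (iii in Bb major, i in D minor); F major (V in Bb major, III in D minor); G minor (vi in Bb major, iv in D minor).

Bb, Dm, F, Gm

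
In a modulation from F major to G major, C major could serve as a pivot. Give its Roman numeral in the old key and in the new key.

The scale of F major is F G A Bb C D E; C is degree 5, and the triad built there (C-E-G) is major, so it is V.
The scale of G major is G A B C D E F#; C is degree 4, and the triad built there (C-E-G) is major, so it is IV.

V in F major; IV in G major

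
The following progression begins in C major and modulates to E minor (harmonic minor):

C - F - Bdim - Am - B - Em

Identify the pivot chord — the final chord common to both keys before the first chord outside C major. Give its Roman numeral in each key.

Chords diatonic to C major: C, Dm, Em, F, G, Am, Bdim.
Reading the progression, the first chord not in that set is B, so the modulation leaves C major there.
The chord immediately before B is Am, which is diatonic to both keys: vi in C major and iv in E minor.

Am — vi in C major, iv in E minor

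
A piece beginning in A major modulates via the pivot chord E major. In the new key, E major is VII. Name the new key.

The numeral VII denotes a major triad on scale degree 7. With E on degree 7, the tonic of the new key is F#.
Degree 7 carries a major triad in natural-minor keys, so the destination is F# minor.
Check: the diatonic triads of F# minor (natural minor) are F#m (i), G#dim (ii°), A (III), Bm (iv), C#m (v), D (VI), E (VII) — E major is indeed VII.

F# minor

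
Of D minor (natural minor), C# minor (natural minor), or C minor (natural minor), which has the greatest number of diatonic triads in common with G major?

D minor

Triads of G major: G (I), Am (ii), Bm (iii), C (IV), D (V), Em (vi), F#dim (vii°).
D minor (natural minor) shares 2: Am, C.
C# minor (natural minor) shares 0: none.
C minor (natural minor) shares 0: none.
The most common triads (2) are shared with D minor.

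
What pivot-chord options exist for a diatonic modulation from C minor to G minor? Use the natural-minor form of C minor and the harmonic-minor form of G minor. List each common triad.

Cm, Eb, Gm

Triads in C minor (natural minor): C minor (i), D diminished (ii°), Eb major (III), F minor (iv), G minor (v), Ab major (VI), Bb major (VII).
Triads in G minor (harmonic minor): G minor (i), A diminished (ii°), Bb augmented (III+), C minor (iv), D major (V), Eb major (VI), F# diminished (vii°).
Shared triads with their functions: C minor (i in C minor, iv in G minor); Eb major (III in C minor, VI in G minor); G minor (v in C minor, i in G minor).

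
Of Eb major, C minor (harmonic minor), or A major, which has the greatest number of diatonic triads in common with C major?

Triads of C major: C (I), Dm (ii), Em (iii), F (IV), G (V), Am (vi), Bdim (vii°).
Eb major shares 0: none.
C minor (harmonic minor) shares 2: G, Bdim.
A major shares 0: none.
The most common triads (2) are shared with C minor.

C minor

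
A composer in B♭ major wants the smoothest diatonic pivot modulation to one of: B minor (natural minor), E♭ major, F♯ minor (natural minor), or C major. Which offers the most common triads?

E♭ major

Triads of B♭ major: B♭ major (I), C minor (ii), D minor (iii), E♭ major (IV), F major (V), G minor (vi), A diminished (vii°).
B minor (natural minor) shares 0: none.
E♭ major shares 4: B♭, Cm, E♭, Gm.
F♯ minor (natural minor) shares 0: none.
C major shares 2: Dm, F.
The most common triads (4) are shared with E♭ major.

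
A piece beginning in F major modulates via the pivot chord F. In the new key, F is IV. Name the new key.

C major

The numeral IV denotes a major triad on scale degree 4. With F on degree 4, the tonic of the new key is C.
Degree 4 carries a major triad in major keys, so the destination is C major.
Check: the diatonic triads of C major are C (I), Dm (ii), Em (iii), F (IV), G (V), Am (vi), Bdim (vii°) — F is indeed IV.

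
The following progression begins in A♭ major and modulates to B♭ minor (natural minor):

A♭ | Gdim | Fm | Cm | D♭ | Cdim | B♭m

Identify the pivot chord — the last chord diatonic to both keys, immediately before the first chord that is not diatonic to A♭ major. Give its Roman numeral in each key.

Chords diatonic to A♭ major: A♭, B♭m, Cm, D♭, E♭, Fm, Gdim.
Reading the progression, the first chord not in that set is Cdim, so the modulation leaves A♭ major there.
The chord immediately before Cdim is D♭, which is diatonic to both keys: IV in A♭ major and III in B♭ minor.

D♭ — IV in A♭ major, III in B♭ minor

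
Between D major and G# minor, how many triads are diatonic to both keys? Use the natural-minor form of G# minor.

Diatonic triads of D major: D (I), Em (ii), F#m (iii), G (IV), A (V), Bm (vi), C#dim (vii°).
Diatonic triads of G# minor (natural minor): G#m (i), A#dim (ii°), B (III), C#m (iv), D#m (v), E (VI), F# (VII).
No triad has the same root and quality in both keys.

0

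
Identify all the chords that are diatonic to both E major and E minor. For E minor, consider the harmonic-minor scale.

B, D♯dim

Triads in E major: E (I), F♯m (ii), G♯m (iii), A (IV), B (V), C♯m (vi), D♯dim (vii°).
Triads in E minor (harmonic minor): Em (i), F♯dim (ii°), Gaug (III+), Am (iv), B (V), C (VI), D♯dim (vii°).
Shared triads with their functions: B (V in E major, V in E minor); D♯dim (vii° in E major, vii° in E minor).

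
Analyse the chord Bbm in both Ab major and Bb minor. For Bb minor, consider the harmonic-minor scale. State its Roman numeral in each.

ii in Ab major; i in Bb minor

The scale of Ab major is Ab Bb C Db Eb F G; Bb is degree 2, and the triad built there (Bb-Db-F) is minor, so it is ii.
The scale of Bb minor (harmonic minor) is Bb C Db Eb F Gb A; Bb is degree 1, and the triad built there (Bb-Db-F) is minor, so it is i.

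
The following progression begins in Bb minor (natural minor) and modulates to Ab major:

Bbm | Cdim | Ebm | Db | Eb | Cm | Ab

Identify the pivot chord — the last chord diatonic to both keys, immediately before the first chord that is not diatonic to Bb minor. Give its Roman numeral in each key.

Chords diatonic to Bb minor: Bbm, Cdim, Db, Ebm, Fm, Gb, Ab.
Reading the progression, the first chord not in that set is Eb, so the modulation leaves Bb minor there.
The chord immediately before Eb is Db, which is diatonic to both keys: III in Bb minor and IV in Ab major.

Db — III in Bb minor, IV in Ab major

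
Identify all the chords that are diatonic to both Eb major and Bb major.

Triads in Eb major: Eb major (I), F minor (ii), G minor (iii), Ab major (IV), Bb major (V), C minor (vi), D diminished (vii°).
Triads in Bb major: Bb major (I), C minor (ii), D minor (iii), Eb major (IV), F major (V), G minor (vi), A diminished (vii°).
Shared triads with their functions: Eb major (I in Eb major, IV in Bb major); G minor (iii in Eb major, vi in Bb major); Bb major (V in Eb major, I in Bb major); C minor (vi in Eb major, ii in Bb major).

Eb, Gm, Bb, Cm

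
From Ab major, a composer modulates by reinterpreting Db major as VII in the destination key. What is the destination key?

The numeral VII denotes a major triad on scale degree 7. With Db on degree 7, the tonic of the new key is Eb.
Degree 7 carries a major triad in natural-minor keys, so the destination is Eb minor.
Check: the diatonic triads of Eb minor (natural minor) are Ebm (i), Fdim (ii°), Gb (III), Abm (iv), Bbm (v), Cb (VI), Db (VII) — Db major is indeed VII.

Eb minor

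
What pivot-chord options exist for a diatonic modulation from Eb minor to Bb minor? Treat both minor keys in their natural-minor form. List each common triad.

Ebm, Gb, Bbm, Db

Triads in Eb minor (natural minor): Eb minor (i), F diminished (ii°), Gb major (III), Ab minor (iv), Bb minor (v), Cb major (VI), Db major (VII).
Triads in Bb minor (natural minor): Bb minor (i), C diminished (ii°), Db major (III), Eb minor (iv), F minor (v), Gb major (VI), Ab major (VII).
Shared triads with their functions: Eb minor (i in Eb minor, iv in Bb minor); Gb major (III in Eb minor, VI in Bb minor); Bb minor (v in Eb minor, i in Bb minor); Db major (VII in Eb minor, III in Bb minor).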